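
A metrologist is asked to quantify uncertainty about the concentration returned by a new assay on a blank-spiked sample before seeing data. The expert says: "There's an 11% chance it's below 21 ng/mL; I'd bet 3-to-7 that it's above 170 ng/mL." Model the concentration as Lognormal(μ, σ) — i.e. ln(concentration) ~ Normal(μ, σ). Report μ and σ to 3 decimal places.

μ ≈ 4.509, σ ≈ 1.194

If T ~ Lognormal(μ,σ) then ln T ~ Normal(μ,σ), so the p-quantile of ln T is μ + z_p·σ.
ln(21) = 3.045 and ln(170) = 5.136; z_{0.11} = -1.227, z_{0.7} = 0.5244.
σ = (5.136 − 3.045)/(0.5244 − (-1.227)) = 1.194.
μ = 3.045 − (-1.227)·1.194 = 4.509.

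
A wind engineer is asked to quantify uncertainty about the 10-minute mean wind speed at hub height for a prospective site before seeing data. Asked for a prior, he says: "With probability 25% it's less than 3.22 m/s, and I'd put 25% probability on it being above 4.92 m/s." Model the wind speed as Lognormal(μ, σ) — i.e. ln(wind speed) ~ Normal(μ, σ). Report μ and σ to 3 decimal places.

μ ≈ 1.381, σ ≈ 0.314

If T ~ Lognormal(μ,σ) then ln T ~ Normal(μ,σ), so the p-quantile of ln T is μ + z_p·σ.
ln(3.22) = 1.169 and ln(4.92) = 1.593; z_{0.25} = -0.6745, z_{0.75} = 0.6745.
σ = (1.593 − 1.169)/(0.6745 − (-0.6745)) = 0.314.
μ = 1.169 − (-0.6745)·0.314 = 1.381.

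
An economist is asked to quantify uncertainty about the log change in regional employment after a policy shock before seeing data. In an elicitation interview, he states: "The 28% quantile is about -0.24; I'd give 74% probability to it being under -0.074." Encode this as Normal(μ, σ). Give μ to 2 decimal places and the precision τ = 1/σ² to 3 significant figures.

The p-quantile of Normal(μ,σ) is μ + z_p·σ, with z_{0.28} = -0.5828 and z_{0.74} = 0.6433.
Eliminate σ: μ = (z₂·x₁ − z₁·x₂)/(z₂ − z₁) = (0.6433·-0.24 − (-0.5828)·-0.074)/1.226 = -0.16.
Then σ = (x₂ − x₁)/(z₂ − z₁) = (-0.074 − -0.24)/1.226 = 0.14.
Precision τ = 1/σ² = 1/0.1354² = 54.6.

μ = -0.16, τ = 54.6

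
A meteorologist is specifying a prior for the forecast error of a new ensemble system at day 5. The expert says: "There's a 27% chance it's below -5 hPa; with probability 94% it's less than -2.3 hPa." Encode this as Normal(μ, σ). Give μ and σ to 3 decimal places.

The p-quantile of Normal(μ,σ) is μ + z_p·σ, with z_{0.27} = -0.6128 and z_{0.94} = 1.555.
Eliminate σ: μ = (z₂·x₁ − z₁·x₂)/(z₂ − z₁) = (1.555·-5 − (-0.6128)·-2.3)/2.168 = -4.237.
Then σ = (x₂ − x₁)/(z₂ − z₁) = (-2.3 − -5)/2.168 = 1.246.

μ = -4.237, σ = 1.246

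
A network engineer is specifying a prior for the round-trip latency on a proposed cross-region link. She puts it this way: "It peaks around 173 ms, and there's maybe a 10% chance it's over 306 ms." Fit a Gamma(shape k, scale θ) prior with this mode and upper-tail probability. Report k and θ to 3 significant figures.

Gamma(k,θ) with k>1 has mode (k−1)θ, so θ = 173/(k−1).
Need P(X < 306) = 0.9 with θ tied to k this way. Start at k = 2, θ = 173: P(X<306) ≈ 0.528.
Too low — raise k to concentrate. Iterating converges to k ≈ 6.84.
Then θ = 173/(6.84−1) ≈ 29.6.

k ≈ 6.84, θ ≈ 29.6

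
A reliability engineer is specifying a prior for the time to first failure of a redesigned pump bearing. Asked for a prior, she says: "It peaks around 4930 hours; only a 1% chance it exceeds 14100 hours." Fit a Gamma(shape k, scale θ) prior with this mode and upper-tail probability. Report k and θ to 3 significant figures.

k ≈ 5.12, θ ≈ 1200

Gamma(k,θ) with k>1 has mode (k−1)θ, so θ = 4930/(k−1).
Need P(X < 14100) = 0.99 with θ tied to k this way. Start at k = 2, θ = 4930: P(X<14100) ≈ 0.779.
Too low — raise k to concentrate. Iterating converges to k ≈ 5.12.
Then θ = 4930/(5.12−1) ≈ 1200.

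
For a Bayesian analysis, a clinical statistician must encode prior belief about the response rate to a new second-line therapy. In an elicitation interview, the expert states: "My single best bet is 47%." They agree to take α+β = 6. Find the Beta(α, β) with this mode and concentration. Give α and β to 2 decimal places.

For α,β > 1 the Beta mode is (α−1)/(α+β−2). With α+β = 6, the mode is (α−1)/4.
Set (α−1)/4 = 0.47 → α = 1 + 0.47·4 = 2.88.
β = 6 − α = 3.12.

α = 2.88, β = 3.12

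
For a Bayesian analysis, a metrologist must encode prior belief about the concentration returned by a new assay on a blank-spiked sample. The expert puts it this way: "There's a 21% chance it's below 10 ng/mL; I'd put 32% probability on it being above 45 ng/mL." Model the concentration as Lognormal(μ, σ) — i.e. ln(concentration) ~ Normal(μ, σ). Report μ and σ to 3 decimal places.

If T ~ Lognormal(μ,σ) then ln T ~ Normal(μ,σ), so the p-quantile of ln T is μ + z_p·σ.
ln(10) = 2.303 and ln(45) = 3.807; z_{0.21} = -0.8064, z_{0.68} = 0.4677.
σ = (3.807 − 2.303)/(0.4677 − (-0.8064)) = 1.180.
μ = 2.303 − (-0.8064)·1.180 = 3.255.

μ ≈ 3.255, σ ≈ 1.180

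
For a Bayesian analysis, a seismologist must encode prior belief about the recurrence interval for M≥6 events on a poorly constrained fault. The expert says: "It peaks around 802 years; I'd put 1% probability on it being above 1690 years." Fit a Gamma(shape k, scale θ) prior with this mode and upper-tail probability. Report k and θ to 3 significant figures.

Gamma(k,θ) with k>1 has mode (k−1)θ, so θ = 802/(k−1).
Need P(X < 1690) = 0.99 with θ tied to k this way. Start at k = 2, θ = 802: P(X<1690) ≈ 0.622.
Too low — raise k to concentrate. Iterating converges to k ≈ 9.75.
Then θ = 802/(9.75−1) ≈ 91.6.

k ≈ 9.75, θ ≈ 91.6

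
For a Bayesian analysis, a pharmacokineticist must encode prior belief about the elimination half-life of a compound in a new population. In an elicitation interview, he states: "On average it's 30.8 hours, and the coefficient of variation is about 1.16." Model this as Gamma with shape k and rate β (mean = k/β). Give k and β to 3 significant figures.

k ≈ 0.743, β ≈ 0.0241

For Gamma(k, rate β): mean = k/β, variance = k/β², so CV = 1/√k.
CV = 1.16, hence k = 1/CV² = 0.743.
Then β = k/mean = 0.743/30.8 = 0.0241.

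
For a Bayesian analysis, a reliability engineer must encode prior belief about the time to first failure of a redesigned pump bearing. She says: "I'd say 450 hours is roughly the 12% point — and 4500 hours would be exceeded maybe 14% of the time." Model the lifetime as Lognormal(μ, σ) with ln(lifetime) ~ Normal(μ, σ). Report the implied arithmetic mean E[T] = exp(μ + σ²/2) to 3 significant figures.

If T ~ Lognormal(μ,σ) then ln T ~ Normal(μ,σ), so the p-quantile of ln T is μ + z_p·σ.
ln(450) = 6.109 and ln(4500) = 8.412; z_{0.12} = -1.175, z_{0.86} = 1.08.
σ = (8.412 − 6.109)/(1.08 − (-1.175)) = 1.021.
μ = 6.109 − (-1.175)·1.021 = 7.309.
E[T] = exp(μ + σ²/2) = exp(7.309 + 0.5212) = 2520 hours.

E[T] ≈ 2520 hours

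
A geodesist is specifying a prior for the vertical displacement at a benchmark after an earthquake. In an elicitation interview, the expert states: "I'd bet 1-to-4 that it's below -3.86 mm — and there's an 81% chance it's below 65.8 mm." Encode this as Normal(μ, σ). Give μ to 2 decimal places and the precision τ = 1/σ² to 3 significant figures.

The p-quantile of Normal(μ,σ) is μ + z_p·σ, with z_{0.2} = -0.8416 and z_{0.81} = 0.8779.
Eliminate σ: μ = (z₂·x₁ − z₁·x₂)/(z₂ − z₁) = (0.8779·-3.86 − (-0.8416)·65.8)/1.72 = 30.24.
Then σ = (x₂ − x₁)/(z₂ − z₁) = (65.8 − -3.86)/1.72 = 40.51.
Precision τ = 1/σ² = 1/40.51² = 0.000609.

μ = 30.24, τ = 0.000609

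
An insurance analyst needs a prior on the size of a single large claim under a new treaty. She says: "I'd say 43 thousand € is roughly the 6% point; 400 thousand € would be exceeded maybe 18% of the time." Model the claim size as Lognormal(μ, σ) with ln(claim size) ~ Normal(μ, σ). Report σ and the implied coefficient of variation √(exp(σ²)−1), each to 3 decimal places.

If T ~ Lognormal(μ,σ) then ln T ~ Normal(μ,σ), so the p-quantile of ln T is μ + z_p·σ.
ln(43) = 3.761 and ln(400) = 5.991; z_{0.06} = -1.555, z_{0.82} = 0.9154.
σ = (5.991 − 3.761)/(0.9154 − (-1.555)) = 0.903.
μ = 3.761 − (-1.555)·0.903 = 5.165.
CV = √(exp(σ²)−1) = √(exp(0.8152)−1) = 1.122.

σ ≈ 0.903, CV ≈ 1.122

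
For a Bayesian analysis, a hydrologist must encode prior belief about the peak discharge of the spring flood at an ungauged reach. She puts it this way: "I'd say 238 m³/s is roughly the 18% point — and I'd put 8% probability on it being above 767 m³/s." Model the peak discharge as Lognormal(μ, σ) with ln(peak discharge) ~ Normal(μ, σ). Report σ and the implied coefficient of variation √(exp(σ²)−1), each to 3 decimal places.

If T ~ Lognormal(μ,σ) then ln T ~ Normal(μ,σ), so the p-quantile of ln T is μ + z_p·σ.
ln(238) = 5.472 and ln(767) = 6.642; z_{0.18} = -0.9154, z_{0.92} = 1.405.
σ = (6.642 − 5.472)/(1.405 − (-0.9154)) = 0.504.
μ = 5.472 − (-0.9154)·0.504 = 5.934.
CV = √(exp(σ²)−1) = √(exp(0.2543)−1) = 0.538.

σ ≈ 0.504, CV ≈ 0.538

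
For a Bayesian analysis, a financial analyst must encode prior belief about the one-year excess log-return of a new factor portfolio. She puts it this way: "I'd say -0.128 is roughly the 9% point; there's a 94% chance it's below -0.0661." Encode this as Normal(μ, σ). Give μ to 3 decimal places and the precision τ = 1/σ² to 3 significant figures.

The p-quantile of Normal(μ,σ) is μ + z_p·σ, with z_{0.09} = -1.341 and z_{0.94} = 1.555.
Eliminate σ: μ = (z₂·x₁ − z₁·x₂)/(z₂ − z₁) = (1.555·-0.128 − (-1.341)·-0.0661)/2.896 = -0.099.
Then σ = (x₂ − x₁)/(z₂ − z₁) = (-0.0661 − -0.128)/2.896 = 0.021.
Precision τ = 1/σ² = 1/0.02138² = 2190.

μ = -0.099, τ = 2190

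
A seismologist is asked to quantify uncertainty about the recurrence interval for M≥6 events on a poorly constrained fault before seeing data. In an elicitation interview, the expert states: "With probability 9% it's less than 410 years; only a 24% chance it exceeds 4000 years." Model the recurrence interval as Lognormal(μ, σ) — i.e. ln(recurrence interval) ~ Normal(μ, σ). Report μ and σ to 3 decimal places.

If T ~ Lognormal(μ,σ) then ln T ~ Normal(μ,σ), so the p-quantile of ln T is μ + z_p·σ.
ln(410) = 6.016 and ln(4000) = 8.294; z_{0.09} = -1.341, z_{0.76} = 0.7063.
σ = (8.294 − 6.016)/(0.7063 − (-1.341)) = 1.113.
μ = 6.016 − (-1.341)·1.113 = 7.508.

μ ≈ 7.508, σ ≈ 1.113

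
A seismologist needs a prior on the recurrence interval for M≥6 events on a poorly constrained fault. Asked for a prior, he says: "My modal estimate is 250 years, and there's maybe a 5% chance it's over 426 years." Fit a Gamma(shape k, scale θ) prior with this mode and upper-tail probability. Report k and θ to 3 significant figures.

Gamma(k,θ) with k>1 has mode (k−1)θ, so θ = 250/(k−1).
Need P(X < 426) = 0.95 with θ tied to k this way. Start at k = 2, θ = 250: P(X<426) ≈ 0.508.
Too low — raise k to concentrate. Iterating converges to k ≈ 10.8.
Then θ = 250/(10.8−1) ≈ 25.4.

k ≈ 10.8, θ ≈ 25.4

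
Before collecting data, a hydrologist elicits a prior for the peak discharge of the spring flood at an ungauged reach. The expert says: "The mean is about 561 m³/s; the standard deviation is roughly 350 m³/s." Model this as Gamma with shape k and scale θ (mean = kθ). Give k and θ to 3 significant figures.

For Gamma(k, scale θ): mean = kθ, variance = kθ², so CV = 1/√k.
CV = SD/mean = 350/561 = 0.6239, hence k = 1/CV² = 2.57.
Then θ = mean/k = 561/2.57 = 218.

k ≈ 2.57, θ ≈ 218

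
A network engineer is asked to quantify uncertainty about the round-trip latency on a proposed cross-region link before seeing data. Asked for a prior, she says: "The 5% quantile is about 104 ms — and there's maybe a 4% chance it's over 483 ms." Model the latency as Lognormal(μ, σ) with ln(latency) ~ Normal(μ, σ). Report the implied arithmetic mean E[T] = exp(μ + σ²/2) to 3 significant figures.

E[T] ≈ 242 ms

If T ~ Lognormal(μ,σ) then ln T ~ Normal(μ,σ), so the p-quantile of ln T is μ + z_p·σ.
ln(104) = 4.644 and ln(483) = 6.18; z_{0.05} = -1.645, z_{0.96} = 1.751.
σ = (6.18 − 4.644)/(1.751 − (-1.645)) = 0.452.
μ = 4.644 − (-1.645)·0.452 = 5.388.
E[T] = exp(μ + σ²/2) = exp(5.388 + 0.1023) = 242 ms.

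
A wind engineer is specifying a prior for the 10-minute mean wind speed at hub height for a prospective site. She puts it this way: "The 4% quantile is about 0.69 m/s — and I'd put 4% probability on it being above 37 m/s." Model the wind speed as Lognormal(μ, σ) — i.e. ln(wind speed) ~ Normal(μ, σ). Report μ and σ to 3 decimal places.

If T ~ Lognormal(μ,σ) then ln T ~ Normal(μ,σ), so the p-quantile of ln T is μ + z_p·σ.
ln(0.69) = -0.3711 and ln(37) = 3.611; z_{0.04} = -1.751, z_{0.96} = 1.751.
σ = (3.611 − -0.3711)/(1.751 − (-1.751)) = 1.137.
μ = -0.3711 − (-1.751)·1.137 = 1.620.

μ ≈ 1.620, σ ≈ 1.137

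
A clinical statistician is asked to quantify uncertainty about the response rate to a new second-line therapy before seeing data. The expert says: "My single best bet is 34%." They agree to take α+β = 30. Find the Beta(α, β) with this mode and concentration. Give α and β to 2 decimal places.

For α,β > 1 the Beta mode is (α−1)/(α+β−2). With α+β = 30, the mode is (α−1)/28.
Set (α−1)/28 = 0.34 → α = 1 + 0.34·28 = 10.52.
β = 30 − α = 19.48.

α = 10.52, β = 19.48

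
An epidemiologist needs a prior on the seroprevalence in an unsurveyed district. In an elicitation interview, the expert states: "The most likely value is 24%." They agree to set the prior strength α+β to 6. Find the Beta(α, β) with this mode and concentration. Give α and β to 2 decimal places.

For α,β > 1 the Beta mode is (α−1)/(α+β−2). With α+β = 6, the mode is (α−1)/4.
Set (α−1)/4 = 0.24 → α = 1 + 0.24·4 = 1.96.
β = 6 − α = 4.04.

α = 1.96, β = 4.04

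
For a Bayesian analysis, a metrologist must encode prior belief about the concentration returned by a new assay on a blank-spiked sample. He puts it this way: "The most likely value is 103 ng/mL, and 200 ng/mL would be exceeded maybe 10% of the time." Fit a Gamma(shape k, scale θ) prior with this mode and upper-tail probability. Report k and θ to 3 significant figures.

k ≈ 5.35, θ ≈ 23.7

Gamma(k,θ) with k>1 has mode (k−1)θ, so θ = 103/(k−1).
Need P(X < 200) = 0.9 with θ tied to k this way. Start at k = 2, θ = 103: P(X<200) ≈ 0.578.
Too low — raise k to concentrate. Iterating converges to k ≈ 5.35.
Then θ = 103/(5.35−1) ≈ 23.7.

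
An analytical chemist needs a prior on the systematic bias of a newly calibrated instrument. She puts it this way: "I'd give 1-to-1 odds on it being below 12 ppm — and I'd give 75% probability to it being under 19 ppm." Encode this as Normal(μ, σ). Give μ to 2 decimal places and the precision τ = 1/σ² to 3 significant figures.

μ = 12.00, τ = 0.00928

The p-quantile of Normal(μ,σ) is μ + z_p·σ, with z_{0.5} = 0 and z_{0.75} = 0.6745.
Eliminate σ: μ = (z₂·x₁ − z₁·x₂)/(z₂ − z₁) = (0.6745·12 − (0)·19)/0.6745 = 12.00.
Then σ = (x₂ − x₁)/(z₂ − z₁) = (19 − 12)/0.6745 = 10.38.
Precision τ = 1/σ² = 1/10.38² = 0.00928.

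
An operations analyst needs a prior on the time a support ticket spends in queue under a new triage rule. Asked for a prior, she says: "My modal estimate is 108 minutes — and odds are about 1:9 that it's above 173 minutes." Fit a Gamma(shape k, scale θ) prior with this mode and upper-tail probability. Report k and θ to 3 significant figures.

Gamma(k,θ) with k>1 has mode (k−1)θ, so θ = 108/(k−1).
Need P(X < 173) = 0.9 with θ tied to k this way. Start at k = 2, θ = 108: P(X<173) ≈ 0.476.
Too low — raise k to concentrate. Iterating converges to k ≈ 9.46.
Then θ = 108/(9.46−1) ≈ 12.8.

k ≈ 9.46, θ ≈ 12.8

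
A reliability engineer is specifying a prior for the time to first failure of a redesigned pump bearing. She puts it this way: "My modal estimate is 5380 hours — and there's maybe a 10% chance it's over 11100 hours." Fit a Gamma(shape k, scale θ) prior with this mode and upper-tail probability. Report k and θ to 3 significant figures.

k ≈ 4.66, θ ≈ 1470

Gamma(k,θ) with k>1 has mode (k−1)θ, so θ = 5380/(k−1).
Need P(X < 11100) = 0.9 with θ tied to k this way. Start at k = 2, θ = 5380: P(X<11100) ≈ 0.611.
Too low — raise k to concentrate. Iterating converges to k ≈ 4.66.
Then θ = 5380/(4.66−1) ≈ 1470.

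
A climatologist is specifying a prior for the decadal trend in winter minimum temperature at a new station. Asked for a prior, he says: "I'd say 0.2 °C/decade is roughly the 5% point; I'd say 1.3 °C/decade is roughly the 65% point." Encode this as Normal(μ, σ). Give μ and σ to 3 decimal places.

μ = 1.091, σ = 0.542

For Normal(μ,σ), the p-quantile is μ + z_p·σ. Here z_{0.05} = -1.645, z_{0.65} = 0.3853.
So 0.2 = μ − 1.645σ and 1.3 = μ + 0.3853σ.
Subtracting: σ = (1.3 − 0.2)/(0.3853 − (-1.645)) = 0.542.
Then μ = 0.2 − (-1.645)·0.542 = 1.091.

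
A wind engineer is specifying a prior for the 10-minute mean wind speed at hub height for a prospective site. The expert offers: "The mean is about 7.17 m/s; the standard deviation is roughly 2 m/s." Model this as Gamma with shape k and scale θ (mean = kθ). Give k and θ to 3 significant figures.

For Gamma(k, scale θ): mean = kθ, variance = kθ², so CV = 1/√k.
CV = SD/mean = 2/7.17 = 0.2789, hence k = 1/CV² = 12.9.
Then θ = mean/k = 7.17/12.9 = 0.558.

k ≈ 12.9, θ ≈ 0.558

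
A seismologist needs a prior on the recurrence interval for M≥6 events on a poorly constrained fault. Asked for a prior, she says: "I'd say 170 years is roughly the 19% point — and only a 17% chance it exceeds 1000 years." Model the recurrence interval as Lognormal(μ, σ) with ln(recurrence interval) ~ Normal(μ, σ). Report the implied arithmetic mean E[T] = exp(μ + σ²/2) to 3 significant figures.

E[T] ≈ 634 years

If T ~ Lognormal(μ,σ) then ln T ~ Normal(μ,σ), so the p-quantile of ln T is μ + z_p·σ.
ln(170) = 5.136 and ln(1000) = 6.908; z_{0.19} = -0.8779, z_{0.83} = 0.9542.
σ = (6.908 − 5.136)/(0.9542 − (-0.8779)) = 0.967.
μ = 5.136 − (-0.8779)·0.967 = 5.985.
E[T] = exp(μ + σ²/2) = exp(5.985 + 0.4677) = 634 years.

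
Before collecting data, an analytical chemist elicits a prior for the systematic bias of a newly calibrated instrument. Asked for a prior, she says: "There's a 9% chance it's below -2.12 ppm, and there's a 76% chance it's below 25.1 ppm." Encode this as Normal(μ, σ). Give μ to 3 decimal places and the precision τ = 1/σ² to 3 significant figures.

The p-quantile of Normal(μ,σ) is μ + z_p·σ, with z_{0.09} = -1.341 and z_{0.76} = 0.7063.
Eliminate σ: μ = (z₂·x₁ − z₁·x₂)/(z₂ − z₁) = (0.7063·-2.12 − (-1.341)·25.1)/2.047 = 15.708.
Then σ = (x₂ − x₁)/(z₂ − z₁) = (25.1 − -2.12)/2.047 = 13.297.
Precision τ = 1/σ² = 1/13.3² = 0.00566.

μ = 15.708, τ = 0.00566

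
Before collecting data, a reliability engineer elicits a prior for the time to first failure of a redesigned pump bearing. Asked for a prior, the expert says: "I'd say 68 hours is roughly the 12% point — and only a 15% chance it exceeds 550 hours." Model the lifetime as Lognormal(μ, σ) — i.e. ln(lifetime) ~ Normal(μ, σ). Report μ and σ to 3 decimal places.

If T ~ Lognormal(μ,σ) then ln T ~ Normal(μ,σ), so the p-quantile of ln T is μ + z_p·σ.
ln(68) = 4.22 and ln(550) = 6.31; z_{0.12} = -1.175, z_{0.85} = 1.036.
σ = (6.31 − 4.22)/(1.036 − (-1.175)) = 0.945.
μ = 4.22 − (-1.175)·0.945 = 5.330.

μ ≈ 5.330, σ ≈ 0.945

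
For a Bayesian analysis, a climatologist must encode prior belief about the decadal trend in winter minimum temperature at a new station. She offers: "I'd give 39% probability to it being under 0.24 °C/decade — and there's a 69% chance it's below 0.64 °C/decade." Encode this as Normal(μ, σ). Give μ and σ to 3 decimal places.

μ = 0.384, σ = 0.516

For Normal(μ,σ), the p-quantile is μ + z_p·σ. Here z_{0.39} = -0.2793, z_{0.69} = 0.4959.
So 0.24 = μ − 0.2793σ and 0.64 = μ + 0.4959σ.
Subtracting: σ = (0.64 − 0.24)/(0.4959 − (-0.2793)) = 0.516.
Then μ = 0.24 − (-0.2793)·0.516 = 0.384.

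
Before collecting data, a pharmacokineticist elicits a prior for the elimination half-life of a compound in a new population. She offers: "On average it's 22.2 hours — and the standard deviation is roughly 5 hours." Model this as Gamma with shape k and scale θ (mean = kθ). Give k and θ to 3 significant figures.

k ≈ 19.7, θ ≈ 1.13

For Gamma(k, scale θ): mean = kθ, variance = kθ², so CV = 1/√k.
CV = SD/mean = 5/22.2 = 0.2252, hence k = 1/CV² = 19.7.
Then θ = mean/k = 22.2/19.7 = 1.13.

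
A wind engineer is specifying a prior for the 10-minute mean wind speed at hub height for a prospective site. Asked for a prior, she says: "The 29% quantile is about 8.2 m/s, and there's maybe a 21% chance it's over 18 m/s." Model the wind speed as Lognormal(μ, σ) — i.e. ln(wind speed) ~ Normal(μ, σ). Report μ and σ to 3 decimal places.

μ ≈ 2.424, σ ≈ 0.578

If T ~ Lognormal(μ,σ) then ln T ~ Normal(μ,σ), so the p-quantile of ln T is μ + z_p·σ.
ln(8.2) = 2.104 and ln(18) = 2.89; z_{0.29} = -0.5534, z_{0.79} = 0.8064.
σ = (2.89 − 2.104)/(0.8064 − (-0.5534)) = 0.578.
μ = 2.104 − (-0.5534)·0.578 = 2.424.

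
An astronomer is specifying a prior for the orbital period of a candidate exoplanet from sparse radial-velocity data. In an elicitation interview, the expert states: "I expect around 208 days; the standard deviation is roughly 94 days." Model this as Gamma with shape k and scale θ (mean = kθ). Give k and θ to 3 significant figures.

k ≈ 4.9, θ ≈ 42.5

For Gamma(k, scale θ): mean = kθ, variance = kθ², so CV = 1/√k.
CV = SD/mean = 94/208 = 0.4519, hence k = 1/CV² = 4.9.
Then θ = mean/k = 208/4.9 = 42.5.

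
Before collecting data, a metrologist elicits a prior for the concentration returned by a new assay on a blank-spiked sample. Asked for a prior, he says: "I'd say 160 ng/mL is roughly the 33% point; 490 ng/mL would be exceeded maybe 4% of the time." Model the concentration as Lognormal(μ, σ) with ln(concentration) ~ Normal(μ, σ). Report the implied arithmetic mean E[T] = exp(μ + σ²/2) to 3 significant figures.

E[T] ≈ 228 ng/mL

If T ~ Lognormal(μ,σ) then ln T ~ Normal(μ,σ), so the p-quantile of ln T is μ + z_p·σ.
ln(160) = 5.075 and ln(490) = 6.194; z_{0.33} = -0.4399, z_{0.96} = 1.751.
σ = (6.194 − 5.075)/(1.751 − (-0.4399)) = 0.511.
μ = 5.075 − (-0.4399)·0.511 = 5.300.
E[T] = exp(μ + σ²/2) = exp(5.300 + 0.1305) = 228 ng/mL.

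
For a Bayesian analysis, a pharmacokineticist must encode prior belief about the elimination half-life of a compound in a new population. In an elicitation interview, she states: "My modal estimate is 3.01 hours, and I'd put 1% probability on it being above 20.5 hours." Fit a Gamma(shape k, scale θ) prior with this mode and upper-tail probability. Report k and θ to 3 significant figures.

Gamma(k,θ) with k>1 has mode (k−1)θ, so θ = 3.01/(k−1).
Need P(X < 20.5) = 0.99 with θ tied to k this way. Start at k = 2, θ = 3.01: P(X<20.5) ≈ 0.991.
Too high — lower k to spread out. Iterating converges to k ≈ 1.97.
Then θ = 3.01/(1.97−1) ≈ 3.12.

k ≈ 1.97, θ ≈ 3.12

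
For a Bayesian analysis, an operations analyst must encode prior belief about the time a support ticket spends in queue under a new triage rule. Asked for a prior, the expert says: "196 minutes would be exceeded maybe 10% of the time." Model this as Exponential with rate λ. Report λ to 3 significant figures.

λ ≈ 0.0117

P(T > 196.0) = e^(−λ·196.0) = 0.1, so λ = −ln(0.1)/196.0 = 0.0117.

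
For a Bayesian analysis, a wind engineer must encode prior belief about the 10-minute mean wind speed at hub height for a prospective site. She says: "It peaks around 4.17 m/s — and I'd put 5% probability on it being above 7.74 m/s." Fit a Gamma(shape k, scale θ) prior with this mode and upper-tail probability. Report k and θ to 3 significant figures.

k ≈ 8.28, θ ≈ 0.573

Gamma(k,θ) with k>1 has mode (k−1)θ, so θ = 4.17/(k−1).
Need P(X < 7.74) = 0.95 with θ tied to k this way. Start at k = 2, θ = 4.17: P(X<7.74) ≈ 0.554.
Too low — raise k to concentrate. Iterating converges to k ≈ 8.28.
Then θ = 4.17/(8.28−1) ≈ 0.573.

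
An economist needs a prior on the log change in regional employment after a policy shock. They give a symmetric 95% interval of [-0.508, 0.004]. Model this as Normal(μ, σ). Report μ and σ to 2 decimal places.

A symmetric 95% interval runs μ ± z·σ with z = 1.96.
Half-width = 0.256, so σ = 0.256/1.96 = 0.13.
μ is the interval midpoint, -0.25.

μ = -0.25, σ = 0.13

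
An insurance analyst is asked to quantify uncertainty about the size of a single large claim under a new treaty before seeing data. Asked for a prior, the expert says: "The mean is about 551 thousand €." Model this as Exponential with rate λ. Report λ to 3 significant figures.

Exponential mean = 1/λ, so λ = 1/551.0 = 0.00181.

λ ≈ 0.00181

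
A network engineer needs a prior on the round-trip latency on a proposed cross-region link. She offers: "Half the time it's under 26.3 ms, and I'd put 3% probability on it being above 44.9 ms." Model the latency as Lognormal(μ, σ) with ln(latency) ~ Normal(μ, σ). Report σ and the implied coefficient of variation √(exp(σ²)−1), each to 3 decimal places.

σ ≈ 0.284, CV ≈ 0.290

If T ~ Lognormal(μ,σ) then ln T ~ Normal(μ,σ), so the p-quantile of ln T is μ + z_p·σ.
ln(26.3) = 3.27 and ln(44.9) = 3.804; z_{0.5} = 0, z_{0.97} = 1.881.
σ = (3.804 − 3.27)/(1.881 − (0)) = 0.284.
μ = 3.27 − (0)·0.284 = 3.270.
CV = √(exp(σ²)−1) = √(exp(0.0809)−1) = 0.290.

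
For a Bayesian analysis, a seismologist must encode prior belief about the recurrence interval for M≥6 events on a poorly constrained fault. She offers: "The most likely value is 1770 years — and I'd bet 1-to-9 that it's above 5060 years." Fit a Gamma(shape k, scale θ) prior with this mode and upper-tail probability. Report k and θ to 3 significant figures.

k ≈ 2.73, θ ≈ 1020

Gamma(k,θ) with k>1 has mode (k−1)θ, so θ = 1770/(k−1).
Need P(X < 5060) = 0.9 with θ tied to k this way. Start at k = 2, θ = 1770: P(X<5060) ≈ 0.779.
Too low — raise k to concentrate. Iterating converges to k ≈ 2.73.
Then θ = 1770/(2.73−1) ≈ 1020.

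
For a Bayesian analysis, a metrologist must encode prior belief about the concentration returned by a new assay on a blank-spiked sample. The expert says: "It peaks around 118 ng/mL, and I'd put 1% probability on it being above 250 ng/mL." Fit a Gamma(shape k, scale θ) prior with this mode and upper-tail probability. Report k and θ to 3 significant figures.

k ≈ 9.62, θ ≈ 13.7

Gamma(k,θ) with k>1 has mode (k−1)θ, so θ = 118/(k−1).
Need P(X < 250) = 0.99 with θ tied to k this way. Start at k = 2, θ = 118: P(X<250) ≈ 0.625.
Too low — raise k to concentrate. Iterating converges to k ≈ 9.62.
Then θ = 118/(9.62−1) ≈ 13.7.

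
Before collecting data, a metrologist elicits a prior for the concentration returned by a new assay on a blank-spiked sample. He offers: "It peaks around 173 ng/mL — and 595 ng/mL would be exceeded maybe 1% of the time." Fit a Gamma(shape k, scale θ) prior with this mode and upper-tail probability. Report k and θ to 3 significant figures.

Gamma(k,θ) with k>1 has mode (k−1)θ, so θ = 173/(k−1).
Need P(X < 595) = 0.99 with θ tied to k this way. Start at k = 2, θ = 173: P(X<595) ≈ 0.858.
Too low — raise k to concentrate. Iterating converges to k ≈ 3.85.
Then θ = 173/(3.85−1) ≈ 60.7.

k ≈ 3.85, θ ≈ 60.7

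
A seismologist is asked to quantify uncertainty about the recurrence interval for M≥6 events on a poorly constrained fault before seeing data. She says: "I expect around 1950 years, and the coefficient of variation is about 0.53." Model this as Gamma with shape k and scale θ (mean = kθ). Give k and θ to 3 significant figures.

k ≈ 3.56, θ ≈ 548

For Gamma(k, scale θ): mean = kθ, variance = kθ², so CV = 1/√k.
CV = 0.53, hence k = 1/CV² = 3.56.
Then θ = mean/k = 1950/3.56 = 548.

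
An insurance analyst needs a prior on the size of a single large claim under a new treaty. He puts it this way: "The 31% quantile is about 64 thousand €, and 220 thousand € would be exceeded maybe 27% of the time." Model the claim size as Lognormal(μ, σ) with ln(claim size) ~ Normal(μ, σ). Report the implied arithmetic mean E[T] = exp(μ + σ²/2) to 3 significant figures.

If T ~ Lognormal(μ,σ) then ln T ~ Normal(μ,σ), so the p-quantile of ln T is μ + z_p·σ.
ln(64) = 4.159 and ln(220) = 5.394; z_{0.31} = -0.4959, z_{0.73} = 0.6128.
σ = (5.394 − 4.159)/(0.6128 − (-0.4959)) = 1.114.
μ = 4.159 − (-0.4959)·1.114 = 4.711.
E[T] = exp(μ + σ²/2) = exp(4.711 + 0.6202) = 207 thousand €.

E[T] ≈ 207 thousand €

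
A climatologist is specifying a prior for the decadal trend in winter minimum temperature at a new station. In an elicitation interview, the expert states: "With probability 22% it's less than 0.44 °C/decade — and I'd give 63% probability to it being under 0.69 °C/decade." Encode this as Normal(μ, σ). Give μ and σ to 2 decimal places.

μ = 0.61, σ = 0.23

The p-quantile of Normal(μ,σ) is μ + z_p·σ, with z_{0.22} = -0.7722 and z_{0.63} = 0.3319.
Eliminate σ: μ = (z₂·x₁ − z₁·x₂)/(z₂ − z₁) = (0.3319·0.44 − (-0.7722)·0.69)/1.104 = 0.61.
Then σ = (x₂ − x₁)/(z₂ − z₁) = (0.69 − 0.44)/1.104 = 0.23.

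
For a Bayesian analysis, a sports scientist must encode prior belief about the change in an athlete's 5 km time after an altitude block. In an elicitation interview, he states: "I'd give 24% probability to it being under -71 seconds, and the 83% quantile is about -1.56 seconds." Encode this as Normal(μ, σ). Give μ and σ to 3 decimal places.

μ = -41.463, σ = 41.820

The p-quantile of Normal(μ,σ) is μ + z_p·σ, with z_{0.24} = -0.7063 and z_{0.83} = 0.9542.
Eliminate σ: μ = (z₂·x₁ − z₁·x₂)/(z₂ − z₁) = (0.9542·-71 − (-0.7063)·-1.56)/1.66 = -41.463.
Then σ = (x₂ − x₁)/(z₂ − z₁) = (-1.56 − -71)/1.66 = 41.820.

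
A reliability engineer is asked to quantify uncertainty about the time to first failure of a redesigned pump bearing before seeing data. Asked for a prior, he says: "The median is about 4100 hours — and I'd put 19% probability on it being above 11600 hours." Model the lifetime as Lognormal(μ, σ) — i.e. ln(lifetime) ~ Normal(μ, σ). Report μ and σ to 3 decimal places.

If T ~ Lognormal(μ,σ) then ln T ~ Normal(μ,σ), so the p-quantile of ln T is μ + z_p·σ.
ln(4100) = 8.319 and ln(11600) = 9.359; z_{0.5} = 0, z_{0.81} = 0.8779.
σ = (9.359 − 8.319)/(0.8779 − (0)) = 1.185.
μ = 8.319 − (0)·1.185 = 8.319.

μ ≈ 8.319, σ ≈ 1.185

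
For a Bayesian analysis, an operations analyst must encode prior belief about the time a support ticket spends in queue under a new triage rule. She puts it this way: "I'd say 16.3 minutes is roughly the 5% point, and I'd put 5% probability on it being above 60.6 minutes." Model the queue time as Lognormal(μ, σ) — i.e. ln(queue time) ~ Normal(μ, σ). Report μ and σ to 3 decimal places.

μ ≈ 3.448, σ ≈ 0.399

If T ~ Lognormal(μ,σ) then ln T ~ Normal(μ,σ), so the p-quantile of ln T is μ + z_p·σ.
ln(16.3) = 2.791 and ln(60.6) = 4.104; z_{0.05} = -1.645, z_{0.95} = 1.645.
σ = (4.104 − 2.791)/(1.645 − (-1.645)) = 0.399.
μ = 2.791 − (-1.645)·0.399 = 3.448.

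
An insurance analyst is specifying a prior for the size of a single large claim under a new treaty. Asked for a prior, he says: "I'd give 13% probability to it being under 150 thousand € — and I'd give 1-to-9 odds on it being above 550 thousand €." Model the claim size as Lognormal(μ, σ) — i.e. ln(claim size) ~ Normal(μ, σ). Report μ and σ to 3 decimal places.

If T ~ Lognormal(μ,σ) then ln T ~ Normal(μ,σ), so the p-quantile of ln T is μ + z_p·σ.
ln(150) = 5.011 and ln(550) = 6.31; z_{0.13} = -1.126, z_{0.9} = 1.282.
σ = (6.31 − 5.011)/(1.282 − (-1.126)) = 0.540.
μ = 5.011 − (-1.126)·0.540 = 5.618.

μ ≈ 5.618, σ ≈ 0.540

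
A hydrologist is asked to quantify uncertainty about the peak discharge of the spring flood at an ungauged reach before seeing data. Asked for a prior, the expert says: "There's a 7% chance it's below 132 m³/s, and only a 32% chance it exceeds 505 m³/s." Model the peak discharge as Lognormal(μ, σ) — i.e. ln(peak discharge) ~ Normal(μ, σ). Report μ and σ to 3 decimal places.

If T ~ Lognormal(μ,σ) then ln T ~ Normal(μ,σ), so the p-quantile of ln T is μ + z_p·σ.
ln(132) = 4.883 and ln(505) = 6.225; z_{0.07} = -1.476, z_{0.68} = 0.4677.
σ = (6.225 − 4.883)/(0.4677 − (-1.476)) = 0.690.
μ = 4.883 − (-1.476)·0.690 = 5.902.

μ ≈ 5.902, σ ≈ 0.690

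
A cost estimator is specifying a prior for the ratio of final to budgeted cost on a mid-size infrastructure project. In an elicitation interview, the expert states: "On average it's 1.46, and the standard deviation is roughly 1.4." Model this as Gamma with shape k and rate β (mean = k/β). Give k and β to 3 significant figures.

For Gamma(k, rate β): mean = k/β, variance = k/β², so CV = 1/√k.
CV = SD/mean = 1.4/1.46 = 0.9589, hence k = 1/CV² = 1.09.
Then β = k/mean = 1.09/1.46 = 0.745.

k ≈ 1.09, β ≈ 0.745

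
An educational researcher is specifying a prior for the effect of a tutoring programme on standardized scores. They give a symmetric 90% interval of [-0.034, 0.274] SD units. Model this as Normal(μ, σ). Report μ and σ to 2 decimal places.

A symmetric 90% interval runs μ ± z·σ with z = 1.645.
Half-width = 0.154, so σ = 0.154/1.645 = 0.09.
μ is the interval midpoint, 0.12.

μ = 0.12, σ = 0.09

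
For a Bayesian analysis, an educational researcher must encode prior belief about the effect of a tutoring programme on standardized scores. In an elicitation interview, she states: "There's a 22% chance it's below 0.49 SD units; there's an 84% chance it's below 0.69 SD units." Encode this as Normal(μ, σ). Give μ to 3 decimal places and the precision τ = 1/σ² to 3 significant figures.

For Normal(μ,σ), the p-quantile is μ + z_p·σ. Here z_{0.22} = -0.7722, z_{0.84} = 0.9945.
So 0.49 = μ − 0.7722σ and 0.69 = μ + 0.9945σ.
Subtracting: σ = (0.69 − 0.49)/(0.9945 − (-0.7722)) = 0.113.
Then μ = 0.49 − (-0.7722)·0.113 = 0.577.
Precision τ = 1/σ² = 1/0.1132² = 78.

μ = 0.577, τ = 78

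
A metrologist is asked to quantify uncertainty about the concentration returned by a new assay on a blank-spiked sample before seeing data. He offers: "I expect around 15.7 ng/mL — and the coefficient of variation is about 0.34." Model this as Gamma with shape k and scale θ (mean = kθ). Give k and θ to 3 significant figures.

k ≈ 8.65, θ ≈ 1.81

For Gamma(k, scale θ): mean = kθ, variance = kθ², so CV = 1/√k.
CV = 0.34, hence k = 1/CV² = 8.65.
Then θ = mean/k = 15.7/8.65 = 1.81.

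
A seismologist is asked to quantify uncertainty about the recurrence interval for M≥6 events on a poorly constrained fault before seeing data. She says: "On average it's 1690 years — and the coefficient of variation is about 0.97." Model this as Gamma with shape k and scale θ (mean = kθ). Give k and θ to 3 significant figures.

For Gamma(k, scale θ): mean = kθ, variance = kθ², so CV = 1/√k.
CV = 0.97, hence k = 1/CV² = 1.06.
Then θ = mean/k = 1690/1.06 = 1590.

k ≈ 1.06, θ ≈ 1590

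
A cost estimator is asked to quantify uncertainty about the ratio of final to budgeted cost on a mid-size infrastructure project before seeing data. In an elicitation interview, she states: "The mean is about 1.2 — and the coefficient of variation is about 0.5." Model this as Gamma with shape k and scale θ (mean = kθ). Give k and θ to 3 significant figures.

For Gamma(k, scale θ): mean = kθ, variance = kθ², so CV = 1/√k.
CV = 0.5, hence k = 1/CV² = 4.
Then θ = mean/k = 1.2/4 = 0.3.

k ≈ 4, θ ≈ 0.3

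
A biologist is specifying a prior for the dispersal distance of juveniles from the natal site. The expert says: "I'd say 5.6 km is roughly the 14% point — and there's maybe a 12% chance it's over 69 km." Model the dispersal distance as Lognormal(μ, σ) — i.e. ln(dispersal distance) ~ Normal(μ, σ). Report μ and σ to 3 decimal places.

μ ≈ 2.926, σ ≈ 1.114

If T ~ Lognormal(μ,σ) then ln T ~ Normal(μ,σ), so the p-quantile of ln T is μ + z_p·σ.
ln(5.6) = 1.723 and ln(69) = 4.234; z_{0.14} = -1.08, z_{0.88} = 1.175.
σ = (4.234 − 1.723)/(1.175 − (-1.08)) = 1.114.
μ = 1.723 − (-1.08)·1.114 = 2.926.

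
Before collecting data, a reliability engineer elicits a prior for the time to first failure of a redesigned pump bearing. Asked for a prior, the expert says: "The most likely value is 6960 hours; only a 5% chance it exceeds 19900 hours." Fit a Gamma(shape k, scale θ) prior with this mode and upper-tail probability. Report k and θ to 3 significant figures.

k ≈ 3.42, θ ≈ 2880

Gamma(k,θ) with k>1 has mode (k−1)θ, so θ = 6960/(k−1).
Need P(X < 19900) = 0.95 with θ tied to k this way. Start at k = 2, θ = 6960: P(X<19900) ≈ 0.779.
Too low — raise k to concentrate. Iterating converges to k ≈ 3.42.
Then θ = 6960/(3.42−1) ≈ 2880.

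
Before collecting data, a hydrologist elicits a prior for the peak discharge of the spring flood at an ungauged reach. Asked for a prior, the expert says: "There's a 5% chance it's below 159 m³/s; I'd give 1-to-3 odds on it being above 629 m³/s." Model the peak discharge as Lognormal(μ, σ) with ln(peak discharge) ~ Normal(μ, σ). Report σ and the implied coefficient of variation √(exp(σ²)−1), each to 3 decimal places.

σ ≈ 0.593, CV ≈ 0.649

If T ~ Lognormal(μ,σ) then ln T ~ Normal(μ,σ), so the p-quantile of ln T is μ + z_p·σ.
ln(159) = 5.069 and ln(629) = 6.444; z_{0.05} = -1.645, z_{0.75} = 0.6745.
σ = (6.444 − 5.069)/(0.6745 − (-1.645)) = 0.593.
μ = 5.069 − (-1.645)·0.593 = 6.044.
CV = √(exp(σ²)−1) = √(exp(0.3516)−1) = 0.649.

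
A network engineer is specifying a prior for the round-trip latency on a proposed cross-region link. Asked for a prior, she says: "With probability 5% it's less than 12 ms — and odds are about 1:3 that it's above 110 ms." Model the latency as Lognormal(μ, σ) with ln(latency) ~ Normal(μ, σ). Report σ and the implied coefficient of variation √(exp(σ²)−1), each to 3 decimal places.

If T ~ Lognormal(μ,σ) then ln T ~ Normal(μ,σ), so the p-quantile of ln T is μ + z_p·σ.
ln(12) = 2.485 and ln(110) = 4.7; z_{0.05} = -1.645, z_{0.75} = 0.6745.
σ = (4.7 − 2.485)/(0.6745 − (-1.645)) = 0.955.
μ = 2.485 − (-1.645)·0.955 = 4.056.
CV = √(exp(σ²)−1) = √(exp(0.9125)−1) = 1.221.

σ ≈ 0.955, CV ≈ 1.221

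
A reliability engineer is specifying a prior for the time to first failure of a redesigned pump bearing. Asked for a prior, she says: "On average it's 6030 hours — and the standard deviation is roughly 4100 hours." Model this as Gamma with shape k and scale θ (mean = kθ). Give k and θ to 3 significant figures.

k ≈ 2.16, θ ≈ 2790

For Gamma(k, scale θ): mean = kθ, variance = kθ², so CV = 1/√k.
CV = SD/mean = 4100/6030 = 0.6799, hence k = 1/CV² = 2.16.
Then θ = mean/k = 6030/2.16 = 2790.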